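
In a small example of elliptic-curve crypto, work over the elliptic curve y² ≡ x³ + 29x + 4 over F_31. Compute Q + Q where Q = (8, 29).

(16, 10)

tangent at (8, 29): λ = (3·8² + 29)/(2·29) ≡ 4/27. 27⁻¹ ≡ 23 (mod 31), so λ ≡ 4·23 ≡ 30.
  x = λ² - 8 - 8 = 900 - 16 ≡ 16; y = λ·(8 - 16) - 29 ≡ 10. → (16, 10)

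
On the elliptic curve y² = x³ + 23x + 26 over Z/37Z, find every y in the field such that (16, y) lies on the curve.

x³ + 23x + 26 = 4490 ≡ 13 (mod 37).
13 is a non-residue mod 37; no y exists.

none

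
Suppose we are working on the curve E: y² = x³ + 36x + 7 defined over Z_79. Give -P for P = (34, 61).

(34, 18)

-(34, 61) = (34, -61 mod 79) = (34, 18).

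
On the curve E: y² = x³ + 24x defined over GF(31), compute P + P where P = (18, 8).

(28, 5)

tangent at (18, 8): λ = (3·18² + 24)/(2·8) ≡ 4/16. 16⁻¹ ≡ 2 (mod 31), so λ ≡ 4·2 ≡ 8.
  x = λ² - 18 - 18 = 64 - 36 ≡ 28; y = λ·(18 - 28) - 8 ≡ 5. → (28, 5)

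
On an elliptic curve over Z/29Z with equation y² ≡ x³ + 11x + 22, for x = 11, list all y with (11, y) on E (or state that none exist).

13, 16

x³ + 11x + 22 = 1474 ≡ 24 (mod 29).
Square roots of 24 mod 29: 13 and 16 (since 13² = 169 ≡ 24).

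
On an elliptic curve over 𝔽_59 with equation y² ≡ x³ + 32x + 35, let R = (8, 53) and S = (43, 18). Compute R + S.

(9, 7)

(8, 53) + (43, 18). λ = (18 - 53)/(43 - 8) ≡ 24/35 mod 59. 35⁻¹ ≡ 27 (mod 59), so λ ≡ 58.
  x = λ² - 8 - 43 = 3364 - 51 ≡ 9; y = λ·(8 - 9) - 53 ≡ 7. → (9, 7)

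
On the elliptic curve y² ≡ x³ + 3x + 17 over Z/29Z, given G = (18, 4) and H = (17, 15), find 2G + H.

First 2G:
Repeated addition: build up to 2G.
2G: tangent at (18, 4): λ = (3·18² + 3)/(2·4) ≡ 18/8. 8⁻¹ ≡ 11 (mod 29), so λ ≡ 18·11 ≡ 24.
  x = λ² - 18 - 18 = 576 - 36 ≡ 18; y = λ·(18 - 18) - 4 ≡ 25. → (18, 25)
2G = (18, 25).
Finally 2G + H:
(18, 25) + (17, 15). λ = (15 - 25)/(17 - 18) ≡ 19/28 mod 29. 28⁻¹ ≡ 28 (mod 29), so λ ≡ 10.
  x = λ² - 18 - 17 = 100 - 35 ≡ 7; y = λ·(18 - 7) - 25 ≡ 27. → (7, 27)

(7, 27)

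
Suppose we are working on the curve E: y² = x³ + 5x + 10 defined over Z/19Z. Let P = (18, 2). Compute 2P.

(6, 3)

tangent at (18, 2): λ = (3·18² + 5)/(2·2) ≡ 8/4. 4⁻¹ ≡ 5 (mod 19), so λ ≡ 8·5 ≡ 2.
  x = λ² - 18 - 18 = 4 - 36 ≡ 6; y = λ·(18 - 6) - 2 ≡ 3. → (6, 3)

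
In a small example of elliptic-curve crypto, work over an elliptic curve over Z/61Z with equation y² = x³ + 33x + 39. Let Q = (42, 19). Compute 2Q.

tangent at (42, 19): λ = (3·42² + 33)/(2·19) ≡ 18/38. 38⁻¹ ≡ 53 (mod 61) since 38·53 = 2014 ≡ 1, so λ ≡ 18·53 ≡ 39.
  x = λ² - 42 - 42 = 1521 - 84 ≡ 34; y = λ·(42 - 34) - 19 ≡ 49. → (34, 49)

(34, 49)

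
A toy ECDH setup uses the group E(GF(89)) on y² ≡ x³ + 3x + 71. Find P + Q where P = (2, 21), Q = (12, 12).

(50, 40)

(2, 21) + (12, 12). λ = (12 - 21)/(12 - 2) ≡ 80/10 mod 89. 10⁻¹ ≡ 9 (mod 89), so λ ≡ 8.
  x = λ² - 2 - 12 = 64 - 14 ≡ 50; y = λ·(2 - 50) - 21 ≡ 40. → (50, 40)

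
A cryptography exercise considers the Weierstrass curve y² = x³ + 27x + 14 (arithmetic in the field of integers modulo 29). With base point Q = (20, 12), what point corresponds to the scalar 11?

(1, 19)

Double-and-add on 11 = (1011)₂. Start with Q = (20, 12) for the leading 1-bit.
double: tangent at (20, 12): λ = (3·20² + 27)/(2·12) ≡ 9/24. 24⁻¹ ≡ 23 (mod 29) since 24·23 = 552 ≡ 1, so λ ≡ 9·23 ≡ 4.
  x = λ² - 20 - 20 = 16 - 40 ≡ 5; y = λ·(20 - 5) - 12 ≡ 19. → (5, 19)
double: tangent at (5, 19): λ = (3·5² + 27)/(2·19) ≡ 15/9. 9⁻¹ ≡ 13 (mod 29) since 9·13 = 117 ≡ 1, so λ ≡ 15·13 ≡ 21.
  x = λ² - 5 - 5 = 441 - 10 ≡ 25; y = λ·(5 - 25) - 19 ≡ 25. → (25, 25)
add Q: (25, 25) + (20, 12). λ = (12 - 25)/(20 - 25) ≡ 16/24 mod 29. 24⁻¹ ≡ 23 (mod 29) since 24·23 = 552 ≡ 1, so λ ≡ 20.
  x = λ² - 25 - 20 = 400 - 45 ≡ 7; y = λ·(25 - 7) - 25 ≡ 16. → (7, 16)
double: tangent at (7, 16): λ = (3·7² + 27)/(2·16) ≡ 0/3. 3⁻¹ ≡ 10 (mod 29), so λ ≡ 0·10 ≡ 0.
  x = λ² - 7 - 7 = 0 - 14 ≡ 15; y = λ·(7 - 15) - 16 ≡ 13. → (15, 13)
add Q: (15, 13) + (20, 12). λ = (12 - 13)/(20 - 15) ≡ 28/5 mod 29. 5⁻¹ ≡ 6 (mod 29) since 5·6 = 30 ≡ 1, so λ ≡ 23.
  x = λ² - 15 - 20 = 529 - 35 ≡ 1; y = λ·(15 - 1) - 13 ≡ 19. → (1, 19)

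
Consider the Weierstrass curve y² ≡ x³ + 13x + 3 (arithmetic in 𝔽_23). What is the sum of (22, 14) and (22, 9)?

The two points share x = 22 and their y-coordinates satisfy 14 + 9 ≡ 0 (mod 23), so they are inverses. Their sum is O.

O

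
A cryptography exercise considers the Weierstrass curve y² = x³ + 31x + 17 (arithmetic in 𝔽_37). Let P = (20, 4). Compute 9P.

Repeated addition: build up to 9P.
2P: tangent at (20, 4): λ = (3·20² + 31)/(2·4) ≡ 10/8. 8⁻¹ ≡ 14 (mod 37), so λ ≡ 10·14 ≡ 29.
  x = λ² - 20 - 20 = 841 - 40 ≡ 24; y = λ·(20 - 24) - 4 ≡ 28. → (24, 28)
3P: (24, 28) + (20, 4). λ = (4 - 28)/(20 - 24) ≡ 13/33 mod 37. 33⁻¹ ≡ 9 (mod 37), so λ ≡ 6.
  x = λ² - 24 - 20 = 36 - 44 ≡ 29; y = λ·(24 - 29) - 28 ≡ 16. → (29, 16)
4P: (29, 16) + (20, 4). λ = (4 - 16)/(20 - 29) ≡ 25/28 mod 37. 28⁻¹ ≡ 4 (mod 37), so λ ≡ 26.
  x = λ² - 29 - 20 = 676 - 49 ≡ 35; y = λ·(29 - 35) - 16 ≡ 13. → (35, 13)
5P: (35, 13) + (20, 4). λ = (4 - 13)/(20 - 35) ≡ 28/22 mod 37. 22⁻¹ ≡ 32 (mod 37), so λ ≡ 8.
  x = λ² - 35 - 20 = 64 - 55 ≡ 9; y = λ·(35 - 9) - 13 ≡ 10. → (9, 10)
6P: (9, 10) + (20, 4). λ = (4 - 10)/(20 - 9) ≡ 31/11 mod 37. 11⁻¹ ≡ 27 (mod 37), so λ ≡ 23.
  x = λ² - 9 - 20 = 529 - 29 ≡ 19; y = λ·(9 - 19) - 10 ≡ 19. → (19, 19)
7P: (19, 19) + (20, 4). λ = (4 - 19)/(20 - 19) ≡ 22/1 mod 37. 1⁻¹ ≡ 1 (mod 37) since 1·1 = 1 ≡ 1, so λ ≡ 22.
  x = λ² - 19 - 20 = 484 - 39 ≡ 1; y = λ·(19 - 1) - 19 ≡ 7. → (1, 7)
8P: (1, 7) + (20, 4). λ = (4 - 7)/(20 - 1) ≡ 34/19 mod 37. 19⁻¹ ≡ 2 (mod 37), so λ ≡ 31.
  x = λ² - 1 - 20 = 961 - 21 ≡ 15; y = λ·(1 - 15) - 7 ≡ 3. → (15, 3)
9P: (15, 3) + (20, 4). λ = (4 - 3)/(20 - 15) ≡ 1/5 mod 37. 5⁻¹ ≡ 15 (mod 37) since 5·15 = 75 ≡ 1, so λ ≡ 15.
  x = λ² - 15 - 20 = 225 - 35 ≡ 5; y = λ·(15 - 5) - 3 ≡ 36. → (5, 36)

(5, 36)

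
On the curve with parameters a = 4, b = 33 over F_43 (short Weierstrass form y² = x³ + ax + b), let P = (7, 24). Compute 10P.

Double-and-add on 10 = (1010)₂. Start with P = (7, 24) for the leading 1-bit.
double: tangent at (7, 24): λ = (3·7² + 4)/(2·24) ≡ 22/5. 5⁻¹ ≡ 26 (mod 43), so λ ≡ 22·26 ≡ 13.
  x = λ² - 7 - 7 = 169 - 14 ≡ 26; y = λ·(7 - 26) - 24 ≡ 30. → (26, 30)
double: tangent at (26, 30): λ = (3·26² + 4)/(2·30) ≡ 11/17. 17⁻¹ ≡ 38 (mod 43), so λ ≡ 11·38 ≡ 31.
  x = λ² - 26 - 26 = 961 - 52 ≡ 6; y = λ·(26 - 6) - 30 ≡ 31. → (6, 31)
add P: (6, 31) + (7, 24). λ = (24 - 31)/(7 - 6) ≡ 36/1 mod 43. 1⁻¹ ≡ 1 (mod 43), so λ ≡ 36.
  x = λ² - 6 - 7 = 1296 - 13 ≡ 36; y = λ·(6 - 36) - 31 ≡ 7. → (36, 7)
double: tangent at (36, 7): λ = (3·36² + 4)/(2·7) ≡ 22/14. 14⁻¹ ≡ 40 (mod 43), so λ ≡ 22·40 ≡ 20.
  x = λ² - 36 - 36 = 400 - 72 ≡ 27; y = λ·(36 - 27) - 7 ≡ 1. → (27, 1)

(27, 1)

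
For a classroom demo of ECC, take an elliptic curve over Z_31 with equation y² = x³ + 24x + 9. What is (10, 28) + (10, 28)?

tangent at (10, 28): λ = (3·10² + 24)/(2·28) ≡ 14/25. 25⁻¹ ≡ 5 (mod 31), so λ ≡ 14·5 ≡ 8.
  x = λ² - 10 - 10 = 64 - 20 ≡ 13; y = λ·(10 - 13) - 28 ≡ 10. → (13, 10)

(13, 10)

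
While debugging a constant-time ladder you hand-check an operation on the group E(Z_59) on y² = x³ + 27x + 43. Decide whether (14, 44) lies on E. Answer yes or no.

y² = 44² ≡ 48; x³ + 27x + 43 = 3165 ≡ 38 (mod 59). 48 ≠ 38.

no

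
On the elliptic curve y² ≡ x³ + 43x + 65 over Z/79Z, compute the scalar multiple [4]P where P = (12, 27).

Repeated addition: build up to 4P.
2P: tangent at (12, 27): λ = (3·12² + 43)/(2·27) ≡ 1/54. 54⁻¹ ≡ 60 (mod 79), so λ ≡ 1·60 ≡ 60.
  x = λ² - 12 - 12 = 3600 - 24 ≡ 21; y = λ·(12 - 21) - 27 ≡ 65. → (21, 65)
3P: (21, 65) + (12, 27). λ = (27 - 65)/(12 - 21) ≡ 41/70 mod 79. 70⁻¹ ≡ 35 (mod 79) since 70·35 = 2450 ≡ 1, so λ ≡ 13.
  x = λ² - 21 - 12 = 169 - 33 ≡ 57; y = λ·(21 - 57) - 65 ≡ 20. → (57, 20)
4P: (57, 20) + (12, 27). λ = (27 - 20)/(12 - 57) ≡ 7/34 mod 79. 34⁻¹ ≡ 7 (mod 79), so λ ≡ 49.
  x = λ² - 57 - 12 = 2401 - 69 ≡ 41; y = λ·(57 - 41) - 20 ≡ 53. → (41, 53)

(41, 53)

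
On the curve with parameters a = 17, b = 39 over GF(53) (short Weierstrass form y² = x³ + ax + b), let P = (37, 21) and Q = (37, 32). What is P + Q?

O

The two points share x = 37 and their y-coordinates satisfy 21 + 32 ≡ 0 (mod 53), so they are inverses. Their sum is 𝒪.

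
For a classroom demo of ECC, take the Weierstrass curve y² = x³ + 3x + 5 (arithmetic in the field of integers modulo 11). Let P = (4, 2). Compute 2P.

(4, 9)

tangent at (4, 2): λ = (3·4² + 3)/(2·2) ≡ 7/4. 4⁻¹ ≡ 3 (mod 11), so λ ≡ 7·3 ≡ 10.
  x = λ² - 4 - 4 = 100 - 8 ≡ 4; y = λ·(4 - 4) - 2 ≡ 9. → (4, 9)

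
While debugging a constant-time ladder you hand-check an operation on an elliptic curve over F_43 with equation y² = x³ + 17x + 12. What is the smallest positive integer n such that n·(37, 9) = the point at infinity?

3

2P: tangent at (37, 9): λ = (3·37² + 17)/(2·9) ≡ 39/18. 18⁻¹ ≡ 12 (mod 43), so λ ≡ 39·12 ≡ 38.
  x = λ² - 37 - 37 = 1444 - 74 ≡ 37; y = λ·(37 - 37) - 9 ≡ 34. → (37, 34)
3P: (37, 34) + (37, 9): same x and y₁ ≡ -y₂, so the sum is the point at infinity.
3P = the point at infinity, so the order is 3.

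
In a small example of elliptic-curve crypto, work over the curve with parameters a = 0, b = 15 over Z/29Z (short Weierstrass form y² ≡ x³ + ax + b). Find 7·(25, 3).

Write P = (25, 3).
Double-and-add on 7 = (111)₂. Start with P = (25, 3) for the leading 1-bit.
double: tangent at (25, 3): λ = (3·25² + 0)/(2·3) ≡ 19/6. 6⁻¹ ≡ 5 (mod 29), so λ ≡ 19·5 ≡ 8.
  x = λ² - 25 - 25 = 64 - 50 ≡ 14; y = λ·(25 - 14) - 3 ≡ 27. → (14, 27)
add P: (14, 27) + (25, 3). λ = (3 - 27)/(25 - 14) ≡ 5/11 mod 29. 11⁻¹ ≡ 8 (mod 29) since 11·8 = 88 ≡ 1, so λ ≡ 11.
  x = λ² - 14 - 25 = 121 - 39 ≡ 24; y = λ·(14 - 24) - 27 ≡ 8. → (24, 8)
double: tangent at (24, 8): λ = (3·24² + 0)/(2·8) ≡ 17/16. 16⁻¹ ≡ 20 (mod 29) since 16·20 = 320 ≡ 1, so λ ≡ 17·20 ≡ 21.
  x = λ² - 24 - 24 = 441 - 48 ≡ 16; y = λ·(24 - 16) - 8 ≡ 15. → (16, 15)
add P: (16, 15) + (25, 3). λ = (3 - 15)/(25 - 16) ≡ 17/9 mod 29. 9⁻¹ ≡ 13 (mod 29) since 9·13 = 117 ≡ 1, so λ ≡ 18.
  x = λ² - 16 - 25 = 324 - 41 ≡ 22; y = λ·(16 - 22) - 15 ≡ 22. → (22, 22)

(22, 22)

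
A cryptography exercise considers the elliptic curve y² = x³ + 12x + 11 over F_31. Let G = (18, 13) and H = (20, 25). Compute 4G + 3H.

First 4G:
Double-and-add on 4 = (100)₂. Start with G = (18, 13) for the leading 1-bit.
double: tangent at (18, 13): λ = (3·18² + 12)/(2·13) ≡ 23/26. 26⁻¹ ≡ 6 (mod 31), so λ ≡ 23·6 ≡ 14.
  x = λ² - 18 - 18 = 196 - 36 ≡ 5; y = λ·(18 - 5) - 13 ≡ 14. → (5, 14)
double: tangent at (5, 14): λ = (3·5² + 12)/(2·14) ≡ 25/28. 28⁻¹ ≡ 10 (mod 31), so λ ≡ 25·10 ≡ 2.
  x = λ² - 5 - 5 = 4 - 10 ≡ 25; y = λ·(5 - 25) - 14 ≡ 8. → (25, 8)
4G = (25, 8).
Next 3H:
Repeated addition: build up to 3H.
2H: tangent at (20, 25): λ = (3·20² + 12)/(2·25) ≡ 3/19. 19⁻¹ ≡ 18 (mod 31) since 19·18 = 342 ≡ 1, so λ ≡ 3·18 ≡ 23.
  x = λ² - 20 - 20 = 529 - 40 ≡ 24; y = λ·(20 - 24) - 25 ≡ 7. → (24, 7)
3H: (24, 7) + (20, 25). λ = (25 - 7)/(20 - 24) ≡ 18/27 mod 31. 27⁻¹ ≡ 23 (mod 31) since 27·23 = 621 ≡ 1, so λ ≡ 11.
  x = λ² - 24 - 20 = 121 - 44 ≡ 15; y = λ·(24 - 15) - 7 ≡ 30. → (15, 30)
3H = (15, 30).
Finally 4G + 3H:
(25, 8) + (15, 30). λ = (30 - 8)/(15 - 25) ≡ 22/21 mod 31. 21⁻¹ ≡ 3 (mod 31), so λ ≡ 4.
  x = λ² - 25 - 15 = 16 - 40 ≡ 7; y = λ·(25 - 7) - 8 ≡ 2. → (7, 2)

(7, 2)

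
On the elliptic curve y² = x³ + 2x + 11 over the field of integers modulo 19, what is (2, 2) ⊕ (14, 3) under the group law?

(2, 2) + (14, 3). λ = (3 - 2)/(14 - 2) ≡ 1/12 mod 19. 12⁻¹ ≡ 8 (mod 19), so λ ≡ 8.
  x = λ² - 2 - 14 = 64 - 16 ≡ 10; y = λ·(2 - 10) - 2 ≡ 10. → (10, 10)

(10, 10)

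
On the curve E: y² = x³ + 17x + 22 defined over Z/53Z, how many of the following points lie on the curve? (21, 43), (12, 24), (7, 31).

(21, 43): 43² ≡ 47, rhs ≡ 47 → on.
(12, 24): 24² ≡ 46, rhs ≡ 46 → on.
(7, 31): 31² ≡ 7, rhs ≡ 7 → on.

3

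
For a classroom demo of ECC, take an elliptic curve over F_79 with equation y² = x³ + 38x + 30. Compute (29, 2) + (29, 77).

The two points share x = 29 and their y-coordinates satisfy 2 + 77 ≡ 0 (mod 79), so they are inverses. Their sum is the point at infinity.

O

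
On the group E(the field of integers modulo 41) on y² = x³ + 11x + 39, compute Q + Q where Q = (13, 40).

tangent at (13, 40): λ = (3·13² + 11)/(2·40) ≡ 26/39. 39⁻¹ ≡ 20 (mod 41), so λ ≡ 26·20 ≡ 28.
  x = λ² - 13 - 13 = 784 - 26 ≡ 20; y = λ·(13 - 20) - 40 ≡ 10. → (20, 10)

(20, 10)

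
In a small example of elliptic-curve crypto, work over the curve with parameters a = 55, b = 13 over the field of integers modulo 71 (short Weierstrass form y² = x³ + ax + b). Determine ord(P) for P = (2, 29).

7

2P: tangent at (2, 29): λ = (3·2² + 55)/(2·29) ≡ 67/58. 58⁻¹ ≡ 60 (mod 71) since 58·60 = 3480 ≡ 1, so λ ≡ 67·60 ≡ 44.
  x = λ² - 2 - 2 = 1936 - 4 ≡ 15; y = λ·(2 - 15) - 29 ≡ 38. → (15, 38)
3P: (15, 38) + (2, 29). λ = (29 - 38)/(2 - 15) ≡ 62/58 mod 71. 58⁻¹ ≡ 60 (mod 71), so λ ≡ 28.
  x = λ² - 15 - 2 = 784 - 17 ≡ 57; y = λ·(15 - 57) - 38 ≡ 64. → (57, 64)
4P: (57, 64) + (2, 29). λ = (29 - 64)/(2 - 57) ≡ 36/16 mod 71. 16⁻¹ ≡ 40 (mod 71), so λ ≡ 20.
  x = λ² - 57 - 2 = 400 - 59 ≡ 57; y = λ·(57 - 57) - 64 ≡ 7. → (57, 7)
5P: (57, 7) + (2, 29). λ = (29 - 7)/(2 - 57) ≡ 22/16 mod 71. 16⁻¹ ≡ 40 (mod 71) since 16·40 = 640 ≡ 1, so λ ≡ 28.
  x = λ² - 57 - 2 = 784 - 59 ≡ 15; y = λ·(57 - 15) - 7 ≡ 33. → (15, 33)
6P: (15, 33) + (2, 29). λ = (29 - 33)/(2 - 15) ≡ 67/58 mod 71. 58⁻¹ ≡ 60 (mod 71), so λ ≡ 44.
  x = λ² - 15 - 2 = 1936 - 17 ≡ 2; y = λ·(15 - 2) - 33 ≡ 42. → (2, 42)
7P: (2, 42) + (2, 29): same x and y₁ ≡ -y₂, so the sum is O.
7P = O, so the order is 7.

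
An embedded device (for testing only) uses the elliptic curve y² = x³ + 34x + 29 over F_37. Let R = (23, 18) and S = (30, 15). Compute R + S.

(31, 33)

(23, 18) + (30, 15). λ = (15 - 18)/(30 - 23) ≡ 34/7 mod 37. 7⁻¹ ≡ 16 (mod 37) since 7·16 = 112 ≡ 1, so λ ≡ 26.
  x = λ² - 23 - 30 = 676 - 53 ≡ 31; y = λ·(23 - 31) - 18 ≡ 33. → (31, 33)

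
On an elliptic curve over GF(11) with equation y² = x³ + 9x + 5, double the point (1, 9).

(7, 9)

tangent at (1, 9): λ = (3·1² + 9)/(2·9) ≡ 1/7. 7⁻¹ ≡ 8 (mod 11) since 7·8 = 56 ≡ 1, so λ ≡ 1·8 ≡ 8.
  x = λ² - 1 - 1 = 64 - 2 ≡ 7; y = λ·(1 - 7) - 9 ≡ 9. → (7, 9)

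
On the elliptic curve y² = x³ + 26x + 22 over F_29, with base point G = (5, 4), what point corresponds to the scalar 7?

(9, 17)

Double-and-add on 7 = (111)₂. Start with G = (5, 4) for the leading 1-bit.
double: tangent at (5, 4): λ = (3·5² + 26)/(2·4) ≡ 14/8. 8⁻¹ ≡ 11 (mod 29), so λ ≡ 14·11 ≡ 9.
  x = λ² - 5 - 5 = 81 - 10 ≡ 13; y = λ·(5 - 13) - 4 ≡ 11. → (13, 11)
add G: (13, 11) + (5, 4). λ = (4 - 11)/(5 - 13) ≡ 22/21 mod 29. 21⁻¹ ≡ 18 (mod 29) since 21·18 = 378 ≡ 1, so λ ≡ 19.
  x = λ² - 13 - 5 = 361 - 18 ≡ 24; y = λ·(13 - 24) - 11 ≡ 12. → (24, 12)
double: tangent at (24, 12): λ = (3·24² + 26)/(2·12) ≡ 14/24. 24⁻¹ ≡ 23 (mod 29), so λ ≡ 14·23 ≡ 3.
  x = λ² - 24 - 24 = 9 - 48 ≡ 19; y = λ·(24 - 19) - 12 ≡ 3. → (19, 3)
add G: (19, 3) + (5, 4). λ = (4 - 3)/(5 - 19) ≡ 1/15 mod 29. 15⁻¹ ≡ 2 (mod 29), so λ ≡ 2.
  x = λ² - 19 - 5 = 4 - 24 ≡ 9; y = λ·(19 - 9) - 3 ≡ 17. → (9, 17)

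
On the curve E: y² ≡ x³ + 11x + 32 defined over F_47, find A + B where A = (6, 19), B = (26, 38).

(6, 19) + (26, 38). λ = (38 - 19)/(26 - 6) ≡ 19/20 mod 47. 20⁻¹ ≡ 40 (mod 47), so λ ≡ 8.
  x = λ² - 6 - 26 = 64 - 32 ≡ 32; y = λ·(6 - 32) - 19 ≡ 8. → (32, 8)

(32, 8)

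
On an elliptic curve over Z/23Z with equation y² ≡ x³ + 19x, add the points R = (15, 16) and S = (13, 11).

(15, 16) + (13, 11). λ = (11 - 16)/(13 - 15) ≡ 18/21 mod 23. 21⁻¹ ≡ 11 (mod 23) since 21·11 = 231 ≡ 1, so λ ≡ 14.
  x = λ² - 15 - 13 = 196 - 28 ≡ 7; y = λ·(15 - 7) - 16 ≡ 4. → (7, 4)

(7, 4)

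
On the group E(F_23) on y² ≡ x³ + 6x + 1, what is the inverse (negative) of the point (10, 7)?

-(10, 7) = (10, -7 mod 23) = (10, 16).

(10, 16)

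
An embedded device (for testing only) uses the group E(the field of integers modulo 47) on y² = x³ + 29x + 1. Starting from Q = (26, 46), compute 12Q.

(11, 10)

Repeated addition: build up to 12Q.
2Q: tangent at (26, 46): λ = (3·26² + 29)/(2·46) ≡ 36/45. 45⁻¹ ≡ 23 (mod 47) since 45·23 = 1035 ≡ 1, so λ ≡ 36·23 ≡ 29.
  x = λ² - 26 - 26 = 841 - 52 ≡ 37; y = λ·(26 - 37) - 46 ≡ 11. → (37, 11)
3Q: (37, 11) + (26, 46). λ = (46 - 11)/(26 - 37) ≡ 35/36 mod 47. 36⁻¹ ≡ 17 (mod 47), so λ ≡ 31.
  x = λ² - 37 - 26 = 961 - 63 ≡ 5; y = λ·(37 - 5) - 11 ≡ 41. → (5, 41)
4Q: (5, 41) + (26, 46). λ = (46 - 41)/(26 - 5) ≡ 5/21 mod 47. 21⁻¹ ≡ 9 (mod 47) since 21·9 = 189 ≡ 1, so λ ≡ 45.
  x = λ² - 5 - 26 = 2025 - 31 ≡ 20; y = λ·(5 - 20) - 41 ≡ 36. → (20, 36)
5Q: (20, 36) + (26, 46). λ = (46 - 36)/(26 - 20) ≡ 10/6 mod 47. 6⁻¹ ≡ 8 (mod 47), so λ ≡ 33.
  x = λ² - 20 - 26 = 1089 - 46 ≡ 9; y = λ·(20 - 9) - 36 ≡ 45. → (9, 45)
6Q: (9, 45) + (26, 46). λ = (46 - 45)/(26 - 9) ≡ 1/17 mod 47. 17⁻¹ ≡ 36 (mod 47), so λ ≡ 36.
  x = λ² - 9 - 26 = 1296 - 35 ≡ 39; y = λ·(9 - 39) - 45 ≡ 3. → (39, 3)
7Q: (39, 3) + (26, 46). λ = (46 - 3)/(26 - 39) ≡ 43/34 mod 47. 34⁻¹ ≡ 18 (mod 47), so λ ≡ 22.
  x = λ² - 39 - 26 = 484 - 65 ≡ 43; y = λ·(39 - 43) - 3 ≡ 3. → (43, 3)
8Q: (43, 3) + (26, 46). λ = (46 - 3)/(26 - 43) ≡ 43/30 mod 47. 30⁻¹ ≡ 11 (mod 47) since 30·11 = 330 ≡ 1, so λ ≡ 3.
  x = λ² - 43 - 26 = 9 - 69 ≡ 34; y = λ·(43 - 34) - 3 ≡ 24. → (34, 24)
9Q: (34, 24) + (26, 46). λ = (46 - 24)/(26 - 34) ≡ 22/39 mod 47. 39⁻¹ ≡ 41 (mod 47) since 39·41 = 1599 ≡ 1, so λ ≡ 9.
  x = λ² - 34 - 26 = 81 - 60 ≡ 21; y = λ·(34 - 21) - 24 ≡ 46. → (21, 46)
10Q: (21, 46) + (26, 46). λ = (46 - 46)/(26 - 21) ≡ 0/5 mod 47. 5⁻¹ ≡ 19 (mod 47) since 5·19 = 95 ≡ 1, so λ ≡ 0.
  x = λ² - 21 - 26 = 0 - 47 ≡ 0; y = λ·(21 - 0) - 46 ≡ 1. → (0, 1)
11Q: (0, 1) + (26, 46). λ = (46 - 1)/(26 - 0) ≡ 45/26 mod 47. 26⁻¹ ≡ 38 (mod 47) since 26·38 = 988 ≡ 1, so λ ≡ 18.
  x = λ² - 0 - 26 = 324 - 26 ≡ 16; y = λ·(0 - 16) - 1 ≡ 40. → (16, 40)
12Q: (16, 40) + (26, 46). λ = (46 - 40)/(26 - 16) ≡ 6/10 mod 47. 10⁻¹ ≡ 33 (mod 47), so λ ≡ 10.
  x = λ² - 16 - 26 = 100 - 42 ≡ 11; y = λ·(16 - 11) - 40 ≡ 10. → (11, 10)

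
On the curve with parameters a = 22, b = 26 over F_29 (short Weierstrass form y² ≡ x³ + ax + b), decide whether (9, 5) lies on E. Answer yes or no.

yes

y² = 5² ≡ 25; x³ + 22x + 26 = 953 ≡ 25 (mod 29). 25 = 25.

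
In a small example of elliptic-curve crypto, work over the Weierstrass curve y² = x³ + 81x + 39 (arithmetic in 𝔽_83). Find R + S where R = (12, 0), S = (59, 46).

(12, 0) + (59, 46). λ = (46 - 0)/(59 - 12) ≡ 46/47 mod 83. 47⁻¹ ≡ 53 (mod 83) since 47·53 = 2491 ≡ 1, so λ ≡ 31.
  x = λ² - 12 - 59 = 961 - 71 ≡ 60; y = λ·(12 - 60) - 0 ≡ 6. → (60, 6)

(60, 6)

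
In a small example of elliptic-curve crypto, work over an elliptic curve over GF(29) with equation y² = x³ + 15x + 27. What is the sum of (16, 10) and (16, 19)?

The two points share x = 16 and their y-coordinates satisfy 10 + 19 ≡ 0 (mod 29), so they are inverses. Their sum is O.

O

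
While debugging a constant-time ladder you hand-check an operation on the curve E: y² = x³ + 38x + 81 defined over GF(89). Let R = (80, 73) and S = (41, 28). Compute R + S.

(80, 73) + (41, 28). λ = (28 - 73)/(41 - 80) ≡ 44/50 mod 89. 50⁻¹ ≡ 73 (mod 89), so λ ≡ 8.
  x = λ² - 80 - 41 = 64 - 121 ≡ 32; y = λ·(80 - 32) - 73 ≡ 44. → (32, 44)

(32, 44)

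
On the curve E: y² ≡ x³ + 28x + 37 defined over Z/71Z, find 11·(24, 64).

Write Q = (24, 64).
Repeated addition: build up to 11Q.
2Q: tangent at (24, 64): λ = (3·24² + 28)/(2·64) ≡ 52/57. 57⁻¹ ≡ 5 (mod 71), so λ ≡ 52·5 ≡ 47.
  x = λ² - 24 - 24 = 2209 - 48 ≡ 31; y = λ·(24 - 31) - 64 ≡ 33. → (31, 33)
3Q: (31, 33) + (24, 64). λ = (64 - 33)/(24 - 31) ≡ 31/64 mod 71. 64⁻¹ ≡ 10 (mod 71) since 64·10 = 640 ≡ 1, so λ ≡ 26.
  x = λ² - 31 - 24 = 676 - 55 ≡ 53; y = λ·(31 - 53) - 33 ≡ 34. → (53, 34)
4Q: (53, 34) + (24, 64). λ = (64 - 34)/(24 - 53) ≡ 30/42 mod 71. 42⁻¹ ≡ 22 (mod 71), so λ ≡ 21.
  x = λ² - 53 - 24 = 441 - 77 ≡ 9; y = λ·(53 - 9) - 34 ≡ 38. → (9, 38)
5Q: (9, 38) + (24, 64). λ = (64 - 38)/(24 - 9) ≡ 26/15 mod 71. 15⁻¹ ≡ 19 (mod 71), so λ ≡ 68.
  x = λ² - 9 - 24 = 4624 - 33 ≡ 47; y = λ·(9 - 47) - 38 ≡ 5. → (47, 5)
6Q: (47, 5) + (24, 64). λ = (64 - 5)/(24 - 47) ≡ 59/48 mod 71. 48⁻¹ ≡ 37 (mod 71) since 48·37 = 1776 ≡ 1, so λ ≡ 53.
  x = λ² - 47 - 24 = 2809 - 71 ≡ 40; y = λ·(47 - 40) - 5 ≡ 11. → (40, 11)
7Q: (40, 11) + (24, 64). λ = (64 - 11)/(24 - 40) ≡ 53/55 mod 71. 55⁻¹ ≡ 31 (mod 71) since 55·31 = 1705 ≡ 1, so λ ≡ 10.
  x = λ² - 40 - 24 = 100 - 64 ≡ 36; y = λ·(40 - 36) - 11 ≡ 29. → (36, 29)
8Q: (36, 29) + (24, 64). λ = (64 - 29)/(24 - 36) ≡ 35/59 mod 71. 59⁻¹ ≡ 65 (mod 71) since 59·65 = 3835 ≡ 1, so λ ≡ 3.
  x = λ² - 36 - 24 = 9 - 60 ≡ 20; y = λ·(36 - 20) - 29 ≡ 19. → (20, 19)
9Q: (20, 19) + (24, 64). λ = (64 - 19)/(24 - 20) ≡ 45/4 mod 71. 4⁻¹ ≡ 18 (mod 71) since 4·18 = 72 ≡ 1, so λ ≡ 29.
  x = λ² - 20 - 24 = 841 - 44 ≡ 16; y = λ·(20 - 16) - 19 ≡ 26. → (16, 26)
10Q: (16, 26) + (24, 64). λ = (64 - 26)/(24 - 16) ≡ 38/8 mod 71. 8⁻¹ ≡ 9 (mod 71) since 8·9 = 72 ≡ 1, so λ ≡ 58.
  x = λ² - 16 - 24 = 3364 - 40 ≡ 58; y = λ·(16 - 58) - 26 ≡ 23. → (58, 23)
11Q: (58, 23) + (24, 64). λ = (64 - 23)/(24 - 58) ≡ 41/37 mod 71. 37⁻¹ ≡ 48 (mod 71) since 37·48 = 1776 ≡ 1, so λ ≡ 51.
  x = λ² - 58 - 24 = 2601 - 82 ≡ 34; y = λ·(58 - 34) - 23 ≡ 65. → (34, 65)

(34, 65)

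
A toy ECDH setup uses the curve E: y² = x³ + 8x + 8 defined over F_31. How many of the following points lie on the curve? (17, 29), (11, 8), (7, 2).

(17, 29): 29² ≡ 4, rhs ≡ 4 → on.
(11, 8): 8² ≡ 2, rhs ≡ 1 → off.
(7, 2): 2² ≡ 4, rhs ≡ 4 → on.

2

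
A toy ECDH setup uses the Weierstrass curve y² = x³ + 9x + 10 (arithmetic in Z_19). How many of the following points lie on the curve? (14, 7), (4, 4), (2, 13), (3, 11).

3

(14, 7): 7² ≡ 11, rhs ≡ 11 → on.
(4, 4): 4² ≡ 16, rhs ≡ 15 → off.
(2, 13): 13² ≡ 17, rhs ≡ 17 → on.
(3, 11): 11² ≡ 7, rhs ≡ 7 → on.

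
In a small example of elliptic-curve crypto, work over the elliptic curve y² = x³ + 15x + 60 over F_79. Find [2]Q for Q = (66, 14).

(37, 47)

tangent at (66, 14): λ = (3·66² + 15)/(2·14) ≡ 48/28. 28⁻¹ ≡ 48 (mod 79), so λ ≡ 48·48 ≡ 13.
  x = λ² - 66 - 66 = 169 - 132 ≡ 37; y = λ·(66 - 37) - 14 ≡ 47. → (37, 47)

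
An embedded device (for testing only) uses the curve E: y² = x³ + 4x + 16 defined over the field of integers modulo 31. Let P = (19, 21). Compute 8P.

Repeated addition: build up to 8P.
2P: tangent at (19, 21): λ = (3·19² + 4)/(2·21) ≡ 2/11. 11⁻¹ ≡ 17 (mod 31) since 11·17 = 187 ≡ 1, so λ ≡ 2·17 ≡ 3.
  x = λ² - 19 - 19 = 9 - 38 ≡ 2; y = λ·(19 - 2) - 21 ≡ 30. → (2, 30)
3P: (2, 30) + (19, 21). λ = (21 - 30)/(19 - 2) ≡ 22/17 mod 31. 17⁻¹ ≡ 11 (mod 31), so λ ≡ 25.
  x = λ² - 2 - 19 = 625 - 21 ≡ 15; y = λ·(2 - 15) - 30 ≡ 17. → (15, 17)
4P: (15, 17) + (19, 21). λ = (21 - 17)/(19 - 15) ≡ 4/4 mod 31. 4⁻¹ ≡ 8 (mod 31), so λ ≡ 1.
  x = λ² - 15 - 19 = 1 - 34 ≡ 29; y = λ·(15 - 29) - 17 ≡ 0. → (29, 0)
5P: (29, 0) + (19, 21). λ = (21 - 0)/(19 - 29) ≡ 21/21 mod 31. 21⁻¹ ≡ 3 (mod 31), so λ ≡ 1.
  x = λ² - 29 - 19 = 1 - 48 ≡ 15; y = λ·(29 - 15) - 0 ≡ 14. → (15, 14)
6P: (15, 14) + (19, 21). λ = (21 - 14)/(19 - 15) ≡ 7/4 mod 31. 4⁻¹ ≡ 8 (mod 31) since 4·8 = 32 ≡ 1, so λ ≡ 25.
  x = λ² - 15 - 19 = 625 - 34 ≡ 2; y = λ·(15 - 2) - 14 ≡ 1. → (2, 1)
7P: (2, 1) + (19, 21). λ = (21 - 1)/(19 - 2) ≡ 20/17 mod 31. 17⁻¹ ≡ 11 (mod 31) since 17·11 = 187 ≡ 1, so λ ≡ 3.
  x = λ² - 2 - 19 = 9 - 21 ≡ 19; y = λ·(2 - 19) - 1 ≡ 10. → (19, 10)
8P: (19, 10) + (19, 21): same x and y₁ ≡ -y₂, so the sum is ∞.

O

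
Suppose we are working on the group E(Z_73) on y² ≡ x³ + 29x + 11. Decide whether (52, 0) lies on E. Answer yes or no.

no

y² = 0² ≡ 0; x³ + 29x + 11 = 142127 ≡ 69 (mod 73). 0 ≠ 69.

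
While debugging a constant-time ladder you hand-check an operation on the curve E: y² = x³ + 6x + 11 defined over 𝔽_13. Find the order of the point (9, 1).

2P: tangent at (9, 1): λ = (3·9² + 6)/(2·1) ≡ 2/2. 2⁻¹ ≡ 7 (mod 13) since 2·7 = 14 ≡ 1, so λ ≡ 2·7 ≡ 1.
  x = λ² - 9 - 9 = 1 - 18 ≡ 9; y = λ·(9 - 9) - 1 ≡ 12. → (9, 12)
3P: (9, 12) + (9, 1): same x and y₁ ≡ -y₂, so the sum is O.
3P = O, so the order is 3.

3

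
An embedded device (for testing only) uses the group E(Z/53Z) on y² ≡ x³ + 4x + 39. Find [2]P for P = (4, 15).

(44, 4)

tangent at (4, 15): λ = (3·4² + 4)/(2·15) ≡ 52/30. 30⁻¹ ≡ 23 (mod 53), so λ ≡ 52·23 ≡ 30.
  x = λ² - 4 - 4 = 900 - 8 ≡ 44; y = λ·(4 - 44) - 15 ≡ 4. → (44, 4)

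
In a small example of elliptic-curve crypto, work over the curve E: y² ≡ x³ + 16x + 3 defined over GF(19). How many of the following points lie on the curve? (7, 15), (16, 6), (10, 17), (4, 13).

2

(7, 15): 15² ≡ 16, rhs ≡ 2 → off.
(16, 6): 6² ≡ 17, rhs ≡ 4 → off.
(10, 17): 17² ≡ 4, rhs ≡ 4 → on.
(4, 13): 13² ≡ 17, rhs ≡ 17 → on.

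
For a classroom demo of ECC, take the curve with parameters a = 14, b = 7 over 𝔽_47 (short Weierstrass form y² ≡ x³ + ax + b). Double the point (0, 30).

(7, 42)

tangent at (0, 30): λ = (3·0² + 14)/(2·30) ≡ 14/13. 13⁻¹ ≡ 29 (mod 47), so λ ≡ 14·29 ≡ 30.
  x = λ² - 0 - 0 = 900 - 0 ≡ 7; y = λ·(0 - 7) - 30 ≡ 42. → (7, 42)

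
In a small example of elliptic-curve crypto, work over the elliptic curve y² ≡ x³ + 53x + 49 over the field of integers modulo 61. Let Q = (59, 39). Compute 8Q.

(40, 17)

Double-and-add on 8 = (1000)₂. Start with Q = (59, 39) for the leading 1-bit.
double: tangent at (59, 39): λ = (3·59² + 53)/(2·39) ≡ 4/17. 17⁻¹ ≡ 18 (mod 61), so λ ≡ 4·18 ≡ 11.
  x = λ² - 59 - 59 = 121 - 118 ≡ 3; y = λ·(59 - 3) - 39 ≡ 28. → (3, 28)
double: tangent at (3, 28): λ = (3·3² + 53)/(2·28) ≡ 19/56. 56⁻¹ ≡ 12 (mod 61) since 56·12 = 672 ≡ 1, so λ ≡ 19·12 ≡ 45.
  x = λ² - 3 - 3 = 2025 - 6 ≡ 6; y = λ·(3 - 6) - 28 ≡ 20. → (6, 20)
double: tangent at (6, 20): λ = (3·6² + 53)/(2·20) ≡ 39/40. 40⁻¹ ≡ 29 (mod 61) since 40·29 = 1160 ≡ 1, so λ ≡ 39·29 ≡ 33.
  x = λ² - 6 - 6 = 1089 - 12 ≡ 40; y = λ·(6 - 40) - 20 ≡ 17. → (40, 17)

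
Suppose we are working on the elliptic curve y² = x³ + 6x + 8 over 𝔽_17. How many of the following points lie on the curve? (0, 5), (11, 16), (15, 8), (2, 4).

1

(0, 5): 5² ≡ 8, rhs ≡ 8 → on.
(11, 16): 16² ≡ 1, rhs ≡ 11 → off.
(15, 8): 8² ≡ 13, rhs ≡ 5 → off.
(2, 4): 4² ≡ 16, rhs ≡ 11 → off.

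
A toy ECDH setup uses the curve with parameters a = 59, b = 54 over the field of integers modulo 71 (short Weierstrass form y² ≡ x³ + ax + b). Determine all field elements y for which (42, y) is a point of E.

none

x³ + 59x + 54 = 76620 ≡ 11 (mod 71).
11 is a non-residue mod 71; no y exists.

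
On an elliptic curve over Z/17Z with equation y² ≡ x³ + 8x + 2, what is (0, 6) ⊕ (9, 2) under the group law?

(4, 9)

(0, 6) + (9, 2). λ = (2 - 6)/(9 - 0) ≡ 13/9 mod 17. 9⁻¹ ≡ 2 (mod 17), so λ ≡ 9.
  x = λ² - 0 - 9 = 81 - 9 ≡ 4; y = λ·(0 - 4) - 6 ≡ 9. → (4, 9)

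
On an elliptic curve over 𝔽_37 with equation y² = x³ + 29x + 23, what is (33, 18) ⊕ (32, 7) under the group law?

(33, 18) + (32, 7). λ = (7 - 18)/(32 - 33) ≡ 26/36 mod 37. 36⁻¹ ≡ 36 (mod 37) since 36·36 = 1296 ≡ 1, so λ ≡ 11.
  x = λ² - 33 - 32 = 121 - 65 ≡ 19; y = λ·(33 - 19) - 18 ≡ 25. → (19, 25)

(19, 25)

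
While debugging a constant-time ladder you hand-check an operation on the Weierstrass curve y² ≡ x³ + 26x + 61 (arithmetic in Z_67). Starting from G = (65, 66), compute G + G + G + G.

(31, 46)

Repeated addition: build up to 4G.
2G: tangent at (65, 66): λ = (3·65² + 26)/(2·66) ≡ 38/65. 65⁻¹ ≡ 33 (mod 67), so λ ≡ 38·33 ≡ 48.
  x = λ² - 65 - 65 = 2304 - 130 ≡ 30; y = λ·(65 - 30) - 66 ≡ 6. → (30, 6)
3G: (30, 6) + (65, 66). λ = (66 - 6)/(65 - 30) ≡ 60/35 mod 67. 35⁻¹ ≡ 23 (mod 67), so λ ≡ 40.
  x = λ² - 30 - 65 = 1600 - 95 ≡ 31; y = λ·(30 - 31) - 6 ≡ 21. → (31, 21)
4G: (31, 21) + (65, 66). λ = (66 - 21)/(65 - 31) ≡ 45/34 mod 67. 34⁻¹ ≡ 2 (mod 67), so λ ≡ 23.
  x = λ² - 31 - 65 = 529 - 96 ≡ 31; y = λ·(31 - 31) - 21 ≡ 46. → (31, 46)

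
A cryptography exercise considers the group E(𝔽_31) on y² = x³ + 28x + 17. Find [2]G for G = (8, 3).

(23, 5)

tangent at (8, 3): λ = (3·8² + 28)/(2·3) ≡ 3/6. 6⁻¹ ≡ 26 (mod 31), so λ ≡ 3·26 ≡ 16.
  x = λ² - 8 - 8 = 256 - 16 ≡ 23; y = λ·(8 - 23) - 3 ≡ 5. → (23, 5)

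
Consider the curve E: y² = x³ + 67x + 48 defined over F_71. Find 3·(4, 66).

Write Q = (4, 66).
Repeated addition: build up to 3Q.
2Q: tangent at (4, 66): λ = (3·4² + 67)/(2·66) ≡ 44/61. 61⁻¹ ≡ 7 (mod 71), so λ ≡ 44·7 ≡ 24.
  x = λ² - 4 - 4 = 576 - 8 ≡ 0; y = λ·(4 - 0) - 66 ≡ 30. → (0, 30)
3Q: (0, 30) + (4, 66). λ = (66 - 30)/(4 - 0) ≡ 36/4 mod 71. 4⁻¹ ≡ 18 (mod 71), so λ ≡ 9.
  x = λ² - 0 - 4 = 81 - 4 ≡ 6; y = λ·(0 - 6) - 30 ≡ 58. → (6, 58)

(6, 58)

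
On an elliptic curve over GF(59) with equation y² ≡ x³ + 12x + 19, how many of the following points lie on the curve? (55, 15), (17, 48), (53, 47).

2

(55, 15): 15² ≡ 48, rhs ≡ 25 → off.
(17, 48): 48² ≡ 3, rhs ≡ 3 → on.
(53, 47): 47² ≡ 26, rhs ≡ 26 → on.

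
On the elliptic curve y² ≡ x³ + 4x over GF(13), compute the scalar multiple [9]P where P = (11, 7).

Repeated addition: build up to 9P.
2P: tangent at (11, 7): λ = (3·11² + 4)/(2·7) ≡ 3/1. 1⁻¹ ≡ 1 (mod 13), so λ ≡ 3·1 ≡ 3.
  x = λ² - 11 - 11 = 9 - 22 ≡ 0; y = λ·(11 - 0) - 7 ≡ 0. → (0, 0)
3P: (0, 0) + (11, 7). λ = (7 - 0)/(11 - 0) ≡ 7/11 mod 13. 11⁻¹ ≡ 6 (mod 13) since 11·6 = 66 ≡ 1, so λ ≡ 3.
  x = λ² - 0 - 11 = 9 - 11 ≡ 11; y = λ·(0 - 11) - 0 ≡ 6. → (11, 6)
4P: (11, 6) + (11, 7): same x and y₁ ≡ -y₂, so the sum is O.
5P: O + (11, 7) = (11, 7) (identity).
6P: tangent at (11, 7): λ = (3·11² + 4)/(2·7) ≡ 3/1. 1⁻¹ ≡ 1 (mod 13), so λ ≡ 3·1 ≡ 3.
  x = λ² - 11 - 11 = 9 - 22 ≡ 0; y = λ·(11 - 0) - 7 ≡ 0. → (0, 0)
7P: (0, 0) + (11, 7). λ = (7 - 0)/(11 - 0) ≡ 7/11 mod 13. 11⁻¹ ≡ 6 (mod 13), so λ ≡ 3.
  x = λ² - 0 - 11 = 9 - 11 ≡ 11; y = λ·(0 - 11) - 0 ≡ 6. → (11, 6)
8P: (11, 6) + (11, 7): same x and y₁ ≡ -y₂, so the sum is O.
9P: O + (11, 7) = (11, 7) (identity).

(11, 7)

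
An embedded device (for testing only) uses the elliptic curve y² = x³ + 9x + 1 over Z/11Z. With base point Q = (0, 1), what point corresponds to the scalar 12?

O

Double-and-add on 12 = (1100)₂. Start with Q = (0, 1) for the leading 1-bit.
double: tangent at (0, 1): λ = (3·0² + 9)/(2·1) ≡ 9/2. 2⁻¹ ≡ 6 (mod 11) since 2·6 = 12 ≡ 1, so λ ≡ 9·6 ≡ 10.
  x = λ² - 0 - 0 = 100 - 0 ≡ 1; y = λ·(0 - 1) - 1 ≡ 0. → (1, 0)
add Q: (1, 0) + (0, 1). λ = (1 - 0)/(0 - 1) ≡ 1/10 mod 11. 10⁻¹ ≡ 10 (mod 11), so λ ≡ 10.
  x = λ² - 1 - 0 = 100 - 1 ≡ 0; y = λ·(1 - 0) - 0 ≡ 10. → (0, 10)
double: tangent at (0, 10): λ = (3·0² + 9)/(2·10) ≡ 9/9. 9⁻¹ ≡ 5 (mod 11), so λ ≡ 9·5 ≡ 1.
  x = λ² - 0 - 0 = 1 - 0 ≡ 1; y = λ·(0 - 1) - 10 ≡ 0. → (1, 0)
double: (1, 0) + (1, 0): same x and y₁ ≡ -y₂, so the sum is O.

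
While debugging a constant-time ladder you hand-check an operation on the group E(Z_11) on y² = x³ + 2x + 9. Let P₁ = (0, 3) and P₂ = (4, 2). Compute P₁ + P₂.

(0, 3) + (4, 2). λ = (2 - 3)/(4 - 0) ≡ 10/4 mod 11. 4⁻¹ ≡ 3 (mod 11), so λ ≡ 8.
  x = λ² - 0 - 4 = 64 - 4 ≡ 5; y = λ·(0 - 5) - 3 ≡ 1. → (5, 1)

(5, 1)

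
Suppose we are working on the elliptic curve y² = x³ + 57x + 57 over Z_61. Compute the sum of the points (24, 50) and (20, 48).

(2, 22)

(24, 50) + (20, 48). λ = (48 - 50)/(20 - 24) ≡ 59/57 mod 61. 57⁻¹ ≡ 15 (mod 61), so λ ≡ 31.
  x = λ² - 24 - 20 = 961 - 44 ≡ 2; y = λ·(24 - 2) - 50 ≡ 22. → (2, 22)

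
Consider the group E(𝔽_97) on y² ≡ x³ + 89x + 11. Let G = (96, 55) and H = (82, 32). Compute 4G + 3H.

First 4G:
Double-and-add on 4 = (100)₂. Start with G = (96, 55) for the leading 1-bit.
double: tangent at (96, 55): λ = (3·96² + 89)/(2·55) ≡ 92/13. 13⁻¹ ≡ 15 (mod 97) since 13·15 = 195 ≡ 1, so λ ≡ 92·15 ≡ 22.
  x = λ² - 96 - 96 = 484 - 192 ≡ 1; y = λ·(96 - 1) - 55 ≡ 95. → (1, 95)
double: tangent at (1, 95): λ = (3·1² + 89)/(2·95) ≡ 92/93. 93⁻¹ ≡ 24 (mod 97), so λ ≡ 92·24 ≡ 74.
  x = λ² - 1 - 1 = 5476 - 2 ≡ 42; y = λ·(1 - 42) - 95 ≡ 72. → (42, 72)
4G = (42, 72).
Next 3H:
Repeated addition: build up to 3H.
2H: tangent at (82, 32): λ = (3·82² + 89)/(2·32) ≡ 85/64. 64⁻¹ ≡ 47 (mod 97), so λ ≡ 85·47 ≡ 18.
  x = λ² - 82 - 82 = 324 - 164 ≡ 63; y = λ·(82 - 63) - 32 ≡ 19. → (63, 19)
3H: (63, 19) + (82, 32). λ = (32 - 19)/(82 - 63) ≡ 13/19 mod 97. 19⁻¹ ≡ 46 (mod 97), so λ ≡ 16.
  x = λ² - 63 - 82 = 256 - 145 ≡ 14; y = λ·(63 - 14) - 19 ≡ 86. → (14, 86)
3H = (14, 86).
Finally 4G + 3H:
(42, 72) + (14, 86). λ = (86 - 72)/(14 - 42) ≡ 14/69 mod 97. 69⁻¹ ≡ 45 (mod 97), so λ ≡ 48.
  x = λ² - 42 - 14 = 2304 - 56 ≡ 17; y = λ·(42 - 17) - 72 ≡ 61. → (17, 61)

(17, 61)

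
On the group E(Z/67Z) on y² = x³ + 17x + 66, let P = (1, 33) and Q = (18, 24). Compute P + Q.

(1, 33) + (18, 24). λ = (24 - 33)/(18 - 1) ≡ 58/17 mod 67. 17⁻¹ ≡ 4 (mod 67), so λ ≡ 31.
  x = λ² - 1 - 18 = 961 - 19 ≡ 4; y = λ·(1 - 4) - 33 ≡ 8. → (4, 8)

(4, 8)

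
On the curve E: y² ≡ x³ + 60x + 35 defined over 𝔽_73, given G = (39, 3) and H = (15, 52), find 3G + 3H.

(47, 68)

First 3G:
Repeated addition: build up to 3G.
2G: tangent at (39, 3): λ = (3·39² + 60)/(2·3) ≡ 24/6. 6⁻¹ ≡ 61 (mod 73), so λ ≡ 24·61 ≡ 4.
  x = λ² - 39 - 39 = 16 - 78 ≡ 11; y = λ·(39 - 11) - 3 ≡ 36. → (11, 36)
3G: (11, 36) + (39, 3). λ = (3 - 36)/(39 - 11) ≡ 40/28 mod 73. 28⁻¹ ≡ 60 (mod 73), so λ ≡ 64.
  x = λ² - 11 - 39 = 4096 - 50 ≡ 31; y = λ·(11 - 31) - 36 ≡ 71. → (31, 71)
3G = (31, 71).
Next 3H:
Repeated addition: build up to 3H.
2H: tangent at (15, 52): λ = (3·15² + 60)/(2·52) ≡ 5/31. 31⁻¹ ≡ 33 (mod 73) since 31·33 = 1023 ≡ 1, so λ ≡ 5·33 ≡ 19.
  x = λ² - 15 - 15 = 361 - 30 ≡ 39; y = λ·(15 - 39) - 52 ≡ 3. → (39, 3)
3H: (39, 3) + (15, 52). λ = (52 - 3)/(15 - 39) ≡ 49/49 mod 73. 49⁻¹ ≡ 3 (mod 73) since 49·3 = 147 ≡ 1, so λ ≡ 1.
  x = λ² - 39 - 15 = 1 - 54 ≡ 20; y = λ·(39 - 20) - 3 ≡ 16. → (20, 16)
3H = (20, 16).
Finally 3G + 3H:
(31, 71) + (20, 16). λ = (16 - 71)/(20 - 31) ≡ 18/62 mod 73. 62⁻¹ ≡ 53 (mod 73), so λ ≡ 5.
  x = λ² - 31 - 20 = 25 - 51 ≡ 47; y = λ·(31 - 47) - 71 ≡ 68. → (47, 68)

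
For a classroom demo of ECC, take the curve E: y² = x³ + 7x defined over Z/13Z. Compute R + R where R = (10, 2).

(10, 11)

tangent at (10, 2): λ = (3·10² + 7)/(2·2) ≡ 8/4. 4⁻¹ ≡ 10 (mod 13) since 4·10 = 40 ≡ 1, so λ ≡ 8·10 ≡ 2.
  x = λ² - 10 - 10 = 4 - 20 ≡ 10; y = λ·(10 - 10) - 2 ≡ 11. → (10, 11)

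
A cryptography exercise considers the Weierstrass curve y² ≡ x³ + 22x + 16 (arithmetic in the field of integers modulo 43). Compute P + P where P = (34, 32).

tangent at (34, 32): λ = (3·34² + 22)/(2·32) ≡ 7/21. 21⁻¹ ≡ 41 (mod 43) since 21·41 = 861 ≡ 1, so λ ≡ 7·41 ≡ 29.
  x = λ² - 34 - 34 = 841 - 68 ≡ 42; y = λ·(34 - 42) - 32 ≡ 37. → (42, 37)

(42, 37)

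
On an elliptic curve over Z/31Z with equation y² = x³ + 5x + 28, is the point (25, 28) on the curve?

y² = 28² ≡ 9; x³ + 5x + 28 = 15778 ≡ 30 (mod 31). 9 ≠ 30.

no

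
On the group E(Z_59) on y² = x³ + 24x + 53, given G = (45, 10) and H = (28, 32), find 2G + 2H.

(35, 52)

First 2G:
Repeated addition: build up to 2G.
2G: tangent at (45, 10): λ = (3·45² + 24)/(2·10) ≡ 22/20. 20⁻¹ ≡ 3 (mod 59) since 20·3 = 60 ≡ 1, so λ ≡ 22·3 ≡ 7.
  x = λ² - 45 - 45 = 49 - 90 ≡ 18; y = λ·(45 - 18) - 10 ≡ 2. → (18, 2)
2G = (18, 2).
Next 2H:
Repeated addition: build up to 2H.
2H: tangent at (28, 32): λ = (3·28² + 24)/(2·32) ≡ 16/5. 5⁻¹ ≡ 12 (mod 59) since 5·12 = 60 ≡ 1, so λ ≡ 16·12 ≡ 15.
  x = λ² - 28 - 28 = 225 - 56 ≡ 51; y = λ·(28 - 51) - 32 ≡ 36. → (51, 36)
2H = (51, 36).
Finally 2G + 2H:
(18, 2) + (51, 36). λ = (36 - 2)/(51 - 18) ≡ 34/33 mod 59. 33⁻¹ ≡ 34 (mod 59), so λ ≡ 35.
  x = λ² - 18 - 51 = 1225 - 69 ≡ 35; y = λ·(18 - 35) - 2 ≡ 52. → (35, 52)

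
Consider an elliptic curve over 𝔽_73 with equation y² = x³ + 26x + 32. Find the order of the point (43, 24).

5

2P: tangent at (43, 24): λ = (3·43² + 26)/(2·24) ≡ 25/48. 48⁻¹ ≡ 35 (mod 73), so λ ≡ 25·35 ≡ 72.
  x = λ² - 43 - 43 = 5184 - 86 ≡ 61; y = λ·(43 - 61) - 24 ≡ 67. → (61, 67)
3P: (61, 67) + (43, 24). λ = (24 - 67)/(43 - 61) ≡ 30/55 mod 73. 55⁻¹ ≡ 4 (mod 73), so λ ≡ 47.
  x = λ² - 61 - 43 = 2209 - 104 ≡ 61; y = λ·(61 - 61) - 67 ≡ 6. → (61, 6)
4P: (61, 6) + (43, 24). λ = (24 - 6)/(43 - 61) ≡ 18/55 mod 73. 55⁻¹ ≡ 4 (mod 73) since 55·4 = 220 ≡ 1, so λ ≡ 72.
  x = λ² - 61 - 43 = 5184 - 104 ≡ 43; y = λ·(61 - 43) - 6 ≡ 49. → (43, 49)
5P: (43, 49) + (43, 24): same x and y₁ ≡ -y₂, so the sum is O.
5P = O, so the order is 5.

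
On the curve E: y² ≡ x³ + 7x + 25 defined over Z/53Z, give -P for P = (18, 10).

-(18, 10) = (18, -10 mod 53) = (18, 43).

(18, 43)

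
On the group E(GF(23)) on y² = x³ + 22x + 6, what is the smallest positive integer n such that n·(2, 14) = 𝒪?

11

2P: tangent at (2, 14): λ = (3·2² + 22)/(2·14) ≡ 11/5. 5⁻¹ ≡ 14 (mod 23) since 5·14 = 70 ≡ 1, so λ ≡ 11·14 ≡ 16.
  x = λ² - 2 - 2 = 256 - 4 ≡ 22; y = λ·(2 - 22) - 14 ≡ 11. → (22, 11)
3P: (22, 11) + (2, 14). λ = (14 - 11)/(2 - 22) ≡ 3/3 mod 23. 3⁻¹ ≡ 8 (mod 23), so λ ≡ 1.
  x = λ² - 22 - 2 = 1 - 24 ≡ 0; y = λ·(22 - 0) - 11 ≡ 11. → (0, 11)
4P: (0, 11) + (2, 14). λ = (14 - 11)/(2 - 0) ≡ 3/2 mod 23. 2⁻¹ ≡ 12 (mod 23), so λ ≡ 13.
  x = λ² - 0 - 2 = 169 - 2 ≡ 6; y = λ·(0 - 6) - 11 ≡ 3. → (6, 3)
5P: (6, 3) + (2, 14). λ = (14 - 3)/(2 - 6) ≡ 11/19 mod 23. 19⁻¹ ≡ 17 (mod 23) since 19·17 = 323 ≡ 1, so λ ≡ 3.
  x = λ² - 6 - 2 = 9 - 8 ≡ 1; y = λ·(6 - 1) - 3 ≡ 12. → (1, 12)
6P: (1, 12) + (2, 14). λ = (14 - 12)/(2 - 1) ≡ 2/1 mod 23. 1⁻¹ ≡ 1 (mod 23) since 1·1 = 1 ≡ 1, so λ ≡ 2.
  x = λ² - 1 - 2 = 4 - 3 ≡ 1; y = λ·(1 - 1) - 12 ≡ 11. → (1, 11)
7P: (1, 11) + (2, 14). λ = (14 - 11)/(2 - 1) ≡ 3/1 mod 23. 1⁻¹ ≡ 1 (mod 23) since 1·1 = 1 ≡ 1, so λ ≡ 3.
  x = λ² - 1 - 2 = 9 - 3 ≡ 6; y = λ·(1 - 6) - 11 ≡ 20. → (6, 20)
8P: (6, 20) + (2, 14). λ = (14 - 20)/(2 - 6) ≡ 17/19 mod 23. 19⁻¹ ≡ 17 (mod 23), so λ ≡ 13.
  x = λ² - 6 - 2 = 169 - 8 ≡ 0; y = λ·(6 - 0) - 20 ≡ 12. → (0, 12)
9P: (0, 12) + (2, 14). λ = (14 - 12)/(2 - 0) ≡ 2/2 mod 23. 2⁻¹ ≡ 12 (mod 23), so λ ≡ 1.
  x = λ² - 0 - 2 = 1 - 2 ≡ 22; y = λ·(0 - 22) - 12 ≡ 12. → (22, 12)
10P: (22, 12) + (2, 14). λ = (14 - 12)/(2 - 22) ≡ 2/3 mod 23. 3⁻¹ ≡ 8 (mod 23) since 3·8 = 24 ≡ 1, so λ ≡ 16.
  x = λ² - 22 - 2 = 256 - 24 ≡ 2; y = λ·(22 - 2) - 12 ≡ 9. → (2, 9)
11P: (2, 9) + (2, 14): same x and y₁ ≡ -y₂, so the sum is 𝒪.
11P = 𝒪, so the order is 11.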